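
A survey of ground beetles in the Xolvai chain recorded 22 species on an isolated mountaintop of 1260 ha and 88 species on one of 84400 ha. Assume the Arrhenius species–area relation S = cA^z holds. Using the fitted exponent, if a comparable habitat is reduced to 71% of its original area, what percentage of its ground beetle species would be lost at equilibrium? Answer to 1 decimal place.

z = ln(88/22) / ln(84400/1260) = 1.3863 / 4.2045 = 0.3297
S_new/S_old = (A_new/A_old)^z = 0.71^0.3297 = exp(0.3297 × -0.3425) = 0.8932
Fraction lost = 1 − 0.8932 = 0.1068

10.7%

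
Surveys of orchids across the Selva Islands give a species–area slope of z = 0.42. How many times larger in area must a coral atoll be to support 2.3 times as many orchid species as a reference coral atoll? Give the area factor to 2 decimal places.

(A₂/A₁)^0.42 = 2.3, so A₂/A₁ = 2.3^(1/0.42) = 2.3^2.381
ln(A₂/A₁) = ln 2.3 / 0.42 = 0.8329 / 0.42 = 1.9831
A₂/A₁ = e^1.9831 ≈ 7.265

7.27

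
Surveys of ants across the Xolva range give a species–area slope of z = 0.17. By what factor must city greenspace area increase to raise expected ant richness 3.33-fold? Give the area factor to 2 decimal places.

(A₂/A₁)^0.17 = 3.33, so A₂/A₁ = 3.33^(1/0.17) = 3.33^5.882
ln(A₂/A₁) = ln 3.33 / 0.17 = 1.2030 / 0.17 = 7.0763
A₂/A₁ = e^7.0763 ≈ 1184

1183.59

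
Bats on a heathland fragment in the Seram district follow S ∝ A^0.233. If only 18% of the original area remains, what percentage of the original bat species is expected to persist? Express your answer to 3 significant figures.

S_new/S_old = (A_new/A_old)^z = 0.18^0.233
= exp(0.233 × ln 0.18) = exp(0.233 × -1.7148) = exp(-0.3995) ≈ 0.6706

67.1%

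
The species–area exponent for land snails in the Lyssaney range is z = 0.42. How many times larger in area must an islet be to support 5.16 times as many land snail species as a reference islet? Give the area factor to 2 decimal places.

49.75

(A₂/A₁)^0.42 = 5.16, so A₂/A₁ = 5.16^(1/0.42) = 5.16^2.381
ln(A₂/A₁) = ln 5.16 / 0.42 = 1.6409 / 0.42 = 3.9070
A₂/A₁ = e^3.9070 ≈ 49.75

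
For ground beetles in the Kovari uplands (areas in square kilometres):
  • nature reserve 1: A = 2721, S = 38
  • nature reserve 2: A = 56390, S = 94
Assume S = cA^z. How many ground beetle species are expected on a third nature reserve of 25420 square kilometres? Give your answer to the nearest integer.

z = ln(94/38) / ln(56390/2721) = 0.9057 / 3.0313 = 0.2988
c = 38 / 2721^0.2988 = 38 / 10.62 = 3.577
S₃ = 3.577 × 25420^0.2988 = 3.577 × 20.71 ≈ 74.09

74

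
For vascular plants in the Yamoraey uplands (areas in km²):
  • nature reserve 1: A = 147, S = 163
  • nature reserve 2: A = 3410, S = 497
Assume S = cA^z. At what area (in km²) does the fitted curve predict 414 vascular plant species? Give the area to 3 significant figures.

2040 km²

z = ln(497/163) / ln(3410/147) = 1.1148 / 3.1440 = 0.3546
c = 163 / 147^0.3546 = 163 / 5.868 = 27.78
A = (414/27.78)^(1/0.3546) ⇒ ln A = ln(14.9)/0.3546 = 7.6192
A = e^7.6192 ≈ 2037 km²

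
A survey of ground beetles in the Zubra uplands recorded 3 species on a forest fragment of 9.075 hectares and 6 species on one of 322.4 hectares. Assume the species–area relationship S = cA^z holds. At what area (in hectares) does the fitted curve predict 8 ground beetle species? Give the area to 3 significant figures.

z = ln(6/3) / ln(322.4/9.075) = 0.6931 / 3.5703 = 0.1941
c = 3 / 9.075^0.1941 = 3 / 1.534 = 1.955
A = (8/1.955)^(1/0.1941) ⇒ ln A = ln(4.092)/0.1941 = 7.2576
A = e^7.2576 ≈ 1419 hectares

1420 hectares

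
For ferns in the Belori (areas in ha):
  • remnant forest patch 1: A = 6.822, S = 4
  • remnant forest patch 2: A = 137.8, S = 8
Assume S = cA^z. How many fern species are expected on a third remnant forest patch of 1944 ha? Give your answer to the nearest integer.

15

z = ln(8/4) / ln(137.8/6.822) = 0.6931 / 3.0057 = 0.2306
c = 4 / 6.822^0.2306 = 4 / 1.557 = 2.569
S₃ = 2.569 × 1944^0.2306 = 2.569 × 5.734 ≈ 14.73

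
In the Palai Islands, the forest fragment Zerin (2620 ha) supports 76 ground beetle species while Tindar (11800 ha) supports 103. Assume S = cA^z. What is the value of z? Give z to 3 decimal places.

0.202

Taking logs: ln S = ln c + z ln A, so z = (ln S₂ − ln S₁)/(ln A₂ − ln A₁).
z = ln(103/76) / ln(11800/2620) = ln(1.355) / ln(4.504) = 0.3040 / 1.5049 = 0.2020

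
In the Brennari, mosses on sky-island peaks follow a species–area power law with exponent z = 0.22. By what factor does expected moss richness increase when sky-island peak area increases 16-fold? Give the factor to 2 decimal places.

1.84

S₂/S₁ = (A₂/A₁)^z = 16^0.22
ln(S₂/S₁) = 0.22 × ln 16 = 0.22 × 2.7726 = 0.6100
S₂/S₁ = e^0.6100 ≈ 1.84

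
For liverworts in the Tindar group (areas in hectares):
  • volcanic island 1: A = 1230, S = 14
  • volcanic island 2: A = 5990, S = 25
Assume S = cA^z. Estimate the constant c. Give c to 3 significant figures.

1.03

z = ln(S₂/S₁) / ln(A₂/A₁) = ln(25/14) / ln(5990/1230) = 0.5798 / 1.5831 = 0.3663
c = S₁ / A₁^z = 14 / 1230^0.3663 = 14 / 13.54 = 1.034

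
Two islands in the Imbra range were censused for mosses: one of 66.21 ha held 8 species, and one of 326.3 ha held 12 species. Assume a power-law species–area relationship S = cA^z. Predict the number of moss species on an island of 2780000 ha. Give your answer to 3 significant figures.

z = ln(12/8) / ln(326.3/66.21) = 0.4055 / 1.5950 = 0.2542
c = 8 / 66.21^0.2542 = 8 / 2.903 = 2.755
S₃ = 2.755 × 2780000^0.2542 = 2.755 × 43.47 ≈ 119.8

120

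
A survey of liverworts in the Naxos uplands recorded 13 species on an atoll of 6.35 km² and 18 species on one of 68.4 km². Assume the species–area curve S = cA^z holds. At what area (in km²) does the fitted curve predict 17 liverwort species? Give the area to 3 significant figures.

z = ln(18/13) / ln(68.4/6.35) = 0.3254 / 2.3769 = 0.1369
c = 13 / 6.35^0.1369 = 13 / 1.288 = 10.09
A = (17/10.09)^(1/0.1369) ⇒ ln A = ln(1.684)/0.1369 = 3.8079
A = e^3.8079 ≈ 45.05 km²

45.1 km²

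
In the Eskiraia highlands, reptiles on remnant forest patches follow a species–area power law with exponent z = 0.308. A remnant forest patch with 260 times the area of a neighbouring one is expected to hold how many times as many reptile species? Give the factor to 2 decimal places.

S₂/S₁ = (A₂/A₁)^z = 260^0.308
ln(S₂/S₁) = 0.308 × ln 260 = 0.308 × 5.5607 = 1.7127
S₂/S₁ = e^1.7127 ≈ 5.544

5.54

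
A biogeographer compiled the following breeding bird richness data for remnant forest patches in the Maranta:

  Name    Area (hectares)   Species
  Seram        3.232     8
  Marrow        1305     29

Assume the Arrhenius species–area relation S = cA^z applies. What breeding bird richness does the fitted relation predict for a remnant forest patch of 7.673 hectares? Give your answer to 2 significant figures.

z = ln(29/8) / ln(1305/3.232) = 1.2879 / 6.0009 = 0.2146
c = 8 / 3.232^0.2146 = 8 / 1.286 = 6.219
S₃ = 6.219 × 7.673^0.2146 = 6.219 × 1.549 ≈ 9.631

9.6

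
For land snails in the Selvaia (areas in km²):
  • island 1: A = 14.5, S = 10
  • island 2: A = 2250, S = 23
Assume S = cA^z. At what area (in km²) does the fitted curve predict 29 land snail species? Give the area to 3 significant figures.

z = ln(23/10) / ln(2250/14.5) = 0.8329 / 5.0445 = 0.1651
c = 10 / 14.5^0.1651 = 10 / 1.555 = 6.431
A = (29/6.431)^(1/0.1651) ⇒ ln A = ln(4.51)/0.1651 = 9.1226
A = e^9.1226 ≈ 9160 km²

9160 km²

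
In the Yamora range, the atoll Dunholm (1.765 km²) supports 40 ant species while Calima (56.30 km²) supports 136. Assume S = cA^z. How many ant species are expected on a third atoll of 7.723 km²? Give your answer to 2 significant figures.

67

z = ln(136/40) / ln(56.3/1.765) = 1.2238 / 3.4625 = 0.3534
c = 40 / 1.765^0.3534 = 40 / 1.222 = 32.72
S₃ = 32.72 × 7.723^0.3534 = 32.72 × 2.06 ≈ 67.39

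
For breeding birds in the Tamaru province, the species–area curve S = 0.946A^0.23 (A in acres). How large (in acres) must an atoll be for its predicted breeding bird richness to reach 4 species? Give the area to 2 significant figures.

4 = 0.946 × A^0.23  ⇒  A^0.23 = 4/0.946 = 4.228
ln A = ln(4.228) / 0.23 = 1.4418 / 0.23 = 6.2687
A = e^6.2687 ≈ 527.8 acres

530 acres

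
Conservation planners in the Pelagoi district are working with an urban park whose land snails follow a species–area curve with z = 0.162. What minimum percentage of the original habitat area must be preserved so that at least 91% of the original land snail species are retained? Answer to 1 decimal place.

55.9%

Need (A_new/A_old)^0.162 = 0.91, so A_new/A_old = 0.91^(1/0.162) = 0.91^6.173
ln(A_new/A_old) = ln 0.91 / 0.162 = -0.0943 / 0.162 = -0.5822
A_new/A_old = e^-0.5822 ≈ 0.5587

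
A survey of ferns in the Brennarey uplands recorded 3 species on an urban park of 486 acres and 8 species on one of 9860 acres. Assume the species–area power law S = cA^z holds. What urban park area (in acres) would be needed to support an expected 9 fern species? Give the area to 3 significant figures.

z = ln(8/3) / ln(9860/486) = 0.9808 / 3.0100 = 0.3259
c = 3 / 486^0.3259 = 3 / 7.507 = 0.3996
A = (9/0.3996)^(1/0.3259) ⇒ ln A = ln(22.52)/0.3259 = 9.5577
A = e^9.5577 ≈ 14153 acres

14200 acres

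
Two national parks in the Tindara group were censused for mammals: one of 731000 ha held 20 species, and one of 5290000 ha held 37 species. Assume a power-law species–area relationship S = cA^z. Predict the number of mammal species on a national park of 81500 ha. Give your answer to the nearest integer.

z = ln(37/20) / ln(5290000/731000) = 0.6152 / 1.9792 = 0.3108
c = 20 / 731000^0.3108 = 20 / 66.48 = 0.3008
S₃ = 0.3008 × 81500^0.3108 = 0.3008 × 33.62 ≈ 10.11

10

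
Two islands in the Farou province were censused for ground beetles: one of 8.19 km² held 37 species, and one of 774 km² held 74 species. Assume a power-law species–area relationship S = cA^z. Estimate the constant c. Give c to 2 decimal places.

z = ln(S₂/S₁) / ln(A₂/A₁) = ln(74/37) / ln(774/8.19) = 0.6931 / 4.5487 = 0.1524
c = S₁ / A₁^z = 37 / 8.19^0.1524 = 37 / 1.378 = 26.86

26.86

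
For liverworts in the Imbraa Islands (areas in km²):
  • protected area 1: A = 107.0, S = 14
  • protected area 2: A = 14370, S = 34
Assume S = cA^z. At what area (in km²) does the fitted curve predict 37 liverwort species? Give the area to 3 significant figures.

22900 km²

z = ln(34/14) / ln(14370/107) = 0.8873 / 4.9001 = 0.1811
c = 14 / 107^0.1811 = 14 / 2.331 = 6.007
A = (37/6.007)^(1/0.1811) ⇒ ln A = ln(6.16)/0.1811 = 10.0399
A = e^10.0399 ≈ 22922 km²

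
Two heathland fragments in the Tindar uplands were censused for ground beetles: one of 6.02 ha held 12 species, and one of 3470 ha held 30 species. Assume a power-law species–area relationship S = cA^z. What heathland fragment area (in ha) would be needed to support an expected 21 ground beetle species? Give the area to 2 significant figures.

290 ha

z = ln(30/12) / ln(3470/6.02) = 0.9163 / 6.3568 = 0.1441
c = 12 / 6.02^0.1441 = 12 / 1.295 = 9.264
A = (21/9.264)^(1/0.1441) ⇒ ln A = ln(2.267)/0.1441 = 5.6775
A = e^5.6775 ≈ 292.2 ha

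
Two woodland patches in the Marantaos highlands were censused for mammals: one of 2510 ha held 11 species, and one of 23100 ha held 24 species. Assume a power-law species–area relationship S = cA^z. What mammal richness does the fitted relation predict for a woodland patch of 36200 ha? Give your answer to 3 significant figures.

z = ln(24/11) / ln(23100/2510) = 0.7802 / 2.2195 = 0.3515
c = 11 / 2510^0.3515 = 11 / 15.67 = 0.7021
S₃ = 0.7021 × 36200^0.3515 = 0.7021 × 40.03 ≈ 28.11

28.1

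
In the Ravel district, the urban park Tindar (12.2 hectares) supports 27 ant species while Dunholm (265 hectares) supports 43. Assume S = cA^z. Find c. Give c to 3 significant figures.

z = ln(S₂/S₁) / ln(A₂/A₁) = ln(43/27) / ln(265/12.2) = 0.4654 / 3.0783 = 0.1512
c = S₁ / A₁^z = 27 / 12.2^0.1512 = 27 / 1.46 = 18.5

18.5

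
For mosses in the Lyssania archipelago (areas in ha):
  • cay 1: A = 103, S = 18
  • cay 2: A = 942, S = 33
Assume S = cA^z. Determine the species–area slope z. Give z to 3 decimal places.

0.274

Taking logs: ln S = ln c + z ln A, so z = (ln S₂ − ln S₁)/(ln A₂ − ln A₁).
z = ln(33/18) / ln(942/103) = ln(1.833) / ln(9.146) = 0.6061 / 2.2133 = 0.2739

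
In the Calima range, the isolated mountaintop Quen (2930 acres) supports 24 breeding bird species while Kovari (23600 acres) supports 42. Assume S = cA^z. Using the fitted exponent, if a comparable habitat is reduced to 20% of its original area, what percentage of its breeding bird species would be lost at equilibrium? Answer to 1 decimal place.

35.1%

z = ln(42/24) / ln(23600/2930) = 0.5596 / 2.0862 = 0.2682
S_new/S_old = (A_new/A_old)^z = 0.2^0.2682 = exp(0.2682 × -1.6094) = 0.6494
Fraction lost = 1 − 0.6494 = 0.3506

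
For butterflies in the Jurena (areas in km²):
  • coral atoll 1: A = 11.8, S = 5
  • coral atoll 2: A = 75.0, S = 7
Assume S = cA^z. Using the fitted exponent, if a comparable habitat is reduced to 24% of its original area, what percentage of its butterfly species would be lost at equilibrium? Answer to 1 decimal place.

z = ln(7/5) / ln(75/11.8) = 0.3365 / 1.8494 = 0.1819
S_new/S_old = (A_new/A_old)^z = 0.24^0.1819 = exp(0.1819 × -1.4271) = 0.7713
Fraction lost = 1 − 0.7713 = 0.2287

22.9%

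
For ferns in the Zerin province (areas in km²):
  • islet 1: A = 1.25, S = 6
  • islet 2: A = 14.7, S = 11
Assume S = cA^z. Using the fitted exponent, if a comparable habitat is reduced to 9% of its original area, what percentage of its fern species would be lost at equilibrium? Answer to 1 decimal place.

z = ln(11/6) / ln(14.7/1.25) = 0.6061 / 2.4647 = 0.2459
S_new/S_old = (A_new/A_old)^z = 0.09^0.2459 = exp(0.2459 × -2.4079) = 0.5531
Fraction lost = 1 − 0.5531 = 0.4469

44.7%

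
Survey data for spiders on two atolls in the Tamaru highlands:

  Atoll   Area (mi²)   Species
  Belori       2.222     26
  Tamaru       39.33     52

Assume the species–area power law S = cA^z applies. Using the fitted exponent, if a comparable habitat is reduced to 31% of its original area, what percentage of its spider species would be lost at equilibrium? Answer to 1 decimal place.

z = ln(52/26) / ln(39.33/2.222) = 0.6931 / 2.8736 = 0.2412
S_new/S_old = (A_new/A_old)^z = 0.31^0.2412 = exp(0.2412 × -1.1712) = 0.7539
Fraction lost = 1 − 0.7539 = 0.2461

24.6%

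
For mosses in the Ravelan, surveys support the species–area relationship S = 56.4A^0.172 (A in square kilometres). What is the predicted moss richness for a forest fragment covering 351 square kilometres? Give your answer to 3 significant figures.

S = 56.4 × 351^0.172
ln S = ln 56.4 + 0.172 × ln 351 = 4.0325 + 0.172 × 5.8608 = 5.0405
S = e^5.0405 ≈ 154.6

155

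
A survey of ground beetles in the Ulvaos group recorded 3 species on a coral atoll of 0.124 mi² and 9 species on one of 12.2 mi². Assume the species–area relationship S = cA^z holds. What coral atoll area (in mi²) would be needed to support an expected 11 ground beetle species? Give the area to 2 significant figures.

z = ln(9/3) / ln(12.2/0.124) = 1.0986 / 4.5889 = 0.2394
c = 3 / 0.124^0.2394 = 3 / 0.6067 = 4.945
A = (11/4.945)^(1/0.2394) ⇒ ln A = ln(2.224)/0.2394 = 3.3396
A = e^3.3396 ≈ 28.21 mi²

28 mi²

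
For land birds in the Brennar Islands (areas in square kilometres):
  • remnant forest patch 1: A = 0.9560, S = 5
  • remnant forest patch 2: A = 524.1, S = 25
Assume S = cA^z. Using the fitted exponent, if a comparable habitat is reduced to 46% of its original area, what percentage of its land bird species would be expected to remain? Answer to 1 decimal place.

z = ln(25/5) / ln(524.1/0.956) = 1.6094 / 6.3067 = 0.2552
S_new/S_old = (A_new/A_old)^z = 0.46^0.2552 = exp(0.2552 × -0.7765) = 0.8202

82.0%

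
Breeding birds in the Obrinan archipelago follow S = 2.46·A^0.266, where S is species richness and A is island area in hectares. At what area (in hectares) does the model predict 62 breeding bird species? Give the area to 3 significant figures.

62 = 2.46 × A^0.266  ⇒  A^0.266 = 62/2.46 = 25.2
ln A = ln(25.2) / 0.266 = 3.2270 / 0.266 = 12.1315
A = e^12.1315 ≈ 185624 hectares

186000 hectares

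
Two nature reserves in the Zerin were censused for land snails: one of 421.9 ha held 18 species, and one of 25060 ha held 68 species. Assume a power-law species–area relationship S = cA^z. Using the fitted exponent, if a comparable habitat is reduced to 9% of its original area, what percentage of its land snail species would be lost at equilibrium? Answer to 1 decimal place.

z = ln(68/18) / ln(25060/421.9) = 1.3291 / 4.0843 = 0.3254
S_new/S_old = (A_new/A_old)^z = 0.09^0.3254 = exp(0.3254 × -2.4079) = 0.4568
Fraction lost = 1 − 0.4568 = 0.5432

54.3%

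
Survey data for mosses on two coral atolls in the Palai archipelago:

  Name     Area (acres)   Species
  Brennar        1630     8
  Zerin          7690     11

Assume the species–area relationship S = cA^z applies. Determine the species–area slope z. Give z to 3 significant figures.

0.205

Taking logs: ln S = ln c + z ln A, so z = (ln S₂ − ln S₁)/(ln A₂ − ln A₁).
z = ln(11/8) / ln(7690/1630) = ln(1.375) / ln(4.718) = 0.3185 / 1.5513 = 0.2053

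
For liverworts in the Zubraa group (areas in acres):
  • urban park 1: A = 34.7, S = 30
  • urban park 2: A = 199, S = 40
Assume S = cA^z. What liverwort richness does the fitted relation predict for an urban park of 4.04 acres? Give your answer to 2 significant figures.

21

z = ln(40/30) / ln(199/34.7) = 0.2877 / 1.7466 = 0.1647
c = 30 / 34.7^0.1647 = 30 / 1.794 = 16.73
S₃ = 16.73 × 4.04^0.1647 = 16.73 × 1.259 ≈ 21.05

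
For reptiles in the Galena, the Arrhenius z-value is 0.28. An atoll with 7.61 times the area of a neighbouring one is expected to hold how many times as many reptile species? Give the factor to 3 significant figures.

1.77

S₂/S₁ = (A₂/A₁)^z = 7.61^0.28
ln(S₂/S₁) = 0.28 × ln 7.61 = 0.28 × 2.0295 = 0.5682
S₂/S₁ = e^0.5682 ≈ 1.765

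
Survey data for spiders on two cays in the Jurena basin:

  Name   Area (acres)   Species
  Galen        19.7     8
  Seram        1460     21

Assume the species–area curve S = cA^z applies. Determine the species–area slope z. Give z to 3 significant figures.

0.224

Taking logs: ln S = ln c + z ln A, so z = (ln S₂ − ln S₁)/(ln A₂ − ln A₁).
z = ln(21/8) / ln(1460/19.7) = ln(2.625) / ln(74.11) = 0.9651 / 4.3056 = 0.2241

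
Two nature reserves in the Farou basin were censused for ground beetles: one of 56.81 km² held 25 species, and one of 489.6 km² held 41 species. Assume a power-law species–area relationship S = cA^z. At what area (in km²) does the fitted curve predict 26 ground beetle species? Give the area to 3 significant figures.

67.4 km²

z = ln(41/25) / ln(489.6/56.81) = 0.4947 / 2.1539 = 0.2297
c = 25 / 56.81^0.2297 = 25 / 2.529 = 9.885
A = (26/9.885)^(1/0.2297) ⇒ ln A = ln(2.63)/0.2297 = 4.2105
A = e^4.2105 ≈ 67.39 km²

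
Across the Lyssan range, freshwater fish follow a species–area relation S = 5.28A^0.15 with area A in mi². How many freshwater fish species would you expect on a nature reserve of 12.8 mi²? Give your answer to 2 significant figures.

S = 5.28 × 12.8^0.15 = 5.28 × 1.466 ≈ 7.74

7.7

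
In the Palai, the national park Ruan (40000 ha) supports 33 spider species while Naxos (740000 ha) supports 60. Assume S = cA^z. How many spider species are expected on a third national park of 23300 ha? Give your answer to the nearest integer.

30

z = ln(60/33) / ln(740000/40000) = 0.5978 / 2.9178 = 0.2049
c = 33 / 40000^0.2049 = 33 / 8.769 = 3.763
S₃ = 3.763 × 23300^0.2049 = 3.763 × 7.85 ≈ 29.54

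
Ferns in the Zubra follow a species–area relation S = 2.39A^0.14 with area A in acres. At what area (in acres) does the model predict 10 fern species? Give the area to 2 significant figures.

10 = 2.39 × A^0.14  ⇒  A^0.14 = 10/2.39 = 4.184
ln A = ln(4.184) / 0.14 = 1.4313 / 0.14 = 10.2235
A = e^10.2235 ≈ 27543 acres

28000 acres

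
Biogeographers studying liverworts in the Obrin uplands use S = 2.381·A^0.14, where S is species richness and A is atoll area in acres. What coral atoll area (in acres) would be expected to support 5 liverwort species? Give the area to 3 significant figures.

5 = 2.381 × A^0.14  ⇒  A^0.14 = 5/2.381 = 2.1
ln A = ln(2.1) / 0.14 = 0.7419 / 0.14 = 5.2994
A = e^5.2994 ≈ 200.2 acres

200 acres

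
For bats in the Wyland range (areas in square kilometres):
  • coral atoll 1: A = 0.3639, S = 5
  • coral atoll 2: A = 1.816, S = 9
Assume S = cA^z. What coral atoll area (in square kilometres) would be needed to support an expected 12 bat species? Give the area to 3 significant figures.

3.99 square kilometres

z = ln(9/5) / ln(1.816/0.3639) = 0.5878 / 1.6075 = 0.3656
c = 5 / 0.3639^0.3656 = 5 / 0.691 = 7.236
A = (12/7.236)^(1/0.3656) ⇒ ln A = ln(1.658)/0.3656 = 1.3834
A = e^1.3834 ≈ 3.988 square kilometres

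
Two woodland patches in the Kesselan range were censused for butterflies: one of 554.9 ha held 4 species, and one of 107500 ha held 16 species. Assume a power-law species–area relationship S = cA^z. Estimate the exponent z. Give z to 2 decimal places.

0.26

Taking logs: ln S = ln c + z ln A, so z = (ln S₂ − ln S₁)/(ln A₂ − ln A₁).
z = ln(16/4) / ln(107500/554.9) = ln(4) / ln(193.7) = 1.3863 / 5.2665 = 0.2632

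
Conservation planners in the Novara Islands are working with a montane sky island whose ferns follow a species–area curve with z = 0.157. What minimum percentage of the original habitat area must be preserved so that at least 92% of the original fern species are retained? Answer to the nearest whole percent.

59%

Need (A_new/A_old)^0.157 = 0.92, so A_new/A_old = 0.92^(1/0.157) = 0.92^6.369
ln(A_new/A_old) = ln 0.92 / 0.157 = -0.0834 / 0.157 = -0.5311
A_new/A_old = e^-0.5311 ≈ 0.588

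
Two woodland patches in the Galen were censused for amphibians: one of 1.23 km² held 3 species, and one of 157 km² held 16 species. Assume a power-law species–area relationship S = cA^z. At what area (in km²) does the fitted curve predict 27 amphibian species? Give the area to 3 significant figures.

715 km²

z = ln(16/3) / ln(157/1.23) = 1.6740 / 4.8492 = 0.3452
c = 3 / 1.23^0.3452 = 3 / 1.074 = 2.793
A = (27/2.793)^(1/0.3452) ⇒ ln A = ln(9.667)/0.3452 = 6.5720
A = e^6.5720 ≈ 714.8 km²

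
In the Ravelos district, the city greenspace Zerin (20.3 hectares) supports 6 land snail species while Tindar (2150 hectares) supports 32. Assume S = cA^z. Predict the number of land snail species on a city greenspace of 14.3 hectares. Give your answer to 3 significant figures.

5.29

z = ln(32/6) / ln(2150/20.3) = 1.6740 / 4.6626 = 0.3590
c = 6 / 20.3^0.3590 = 6 / 2.947 = 2.036
S₃ = 2.036 × 14.3^0.3590 = 2.036 × 2.599 ≈ 5.291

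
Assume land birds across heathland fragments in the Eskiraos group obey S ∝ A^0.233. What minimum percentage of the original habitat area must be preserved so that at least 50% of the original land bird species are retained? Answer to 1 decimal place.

Need (A_new/A_old)^0.233 = 0.5, so A_new/A_old = 0.5^(1/0.233) = 0.5^4.292
ln(A_new/A_old) = ln 0.5 / 0.233 = -0.6931 / 0.233 = -2.9749
A_new/A_old = e^-2.9749 ≈ 0.05105

5.1%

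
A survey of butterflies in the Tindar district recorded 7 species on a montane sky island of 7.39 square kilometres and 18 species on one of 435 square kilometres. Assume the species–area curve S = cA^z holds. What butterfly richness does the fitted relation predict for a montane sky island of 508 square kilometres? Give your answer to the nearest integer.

z = ln(18/7) / ln(435/7.39) = 0.9445 / 4.0752 = 0.2318
c = 7 / 7.39^0.2318 = 7 / 1.59 = 4.403
S₃ = 4.403 × 508^0.2318 = 4.403 × 4.237 ≈ 18.66

19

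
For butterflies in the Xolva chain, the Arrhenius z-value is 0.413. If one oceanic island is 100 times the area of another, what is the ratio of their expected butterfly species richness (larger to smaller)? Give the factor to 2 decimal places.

S₂/S₁ = (A₂/A₁)^z = 100^0.413
ln(S₂/S₁) = 0.413 × ln 100 = 0.413 × 4.6052 = 1.9019
S₂/S₁ = e^1.9019 ≈ 6.699

6.70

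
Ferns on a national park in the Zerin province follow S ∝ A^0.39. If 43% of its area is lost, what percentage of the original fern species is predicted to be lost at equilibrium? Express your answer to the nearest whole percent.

20%

S_new/S_old = (A_new/A_old)^z = 0.57^0.39
= exp(0.39 × ln 0.57) = exp(0.39 × -0.5621) = exp(-0.2192) ≈ 0.8031
Fraction lost = 1 − 0.8031 = 0.1969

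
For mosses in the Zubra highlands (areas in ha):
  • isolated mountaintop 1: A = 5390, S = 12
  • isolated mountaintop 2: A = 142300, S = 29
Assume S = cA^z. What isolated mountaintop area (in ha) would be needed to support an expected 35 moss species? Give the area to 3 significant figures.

286000 ha

z = ln(29/12) / ln(142300/5390) = 0.8824 / 3.2734 = 0.2696
c = 12 / 5390^0.2696 = 12 / 10.14 = 1.184
A = (35/1.184)^(1/0.2696) ⇒ ln A = ln(29.57)/0.2696 = 12.5633
A = e^12.5633 ≈ 285875 ha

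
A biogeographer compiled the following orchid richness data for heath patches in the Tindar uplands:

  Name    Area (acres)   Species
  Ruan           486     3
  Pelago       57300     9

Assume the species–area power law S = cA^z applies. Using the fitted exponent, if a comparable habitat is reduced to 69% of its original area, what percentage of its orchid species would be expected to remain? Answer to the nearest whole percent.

z = ln(9/3) / ln(57300/486) = 1.0986 / 4.7698 = 0.2303
S_new/S_old = (A_new/A_old)^z = 0.69^0.2303 = exp(0.2303 × -0.3711) = 0.9181

92%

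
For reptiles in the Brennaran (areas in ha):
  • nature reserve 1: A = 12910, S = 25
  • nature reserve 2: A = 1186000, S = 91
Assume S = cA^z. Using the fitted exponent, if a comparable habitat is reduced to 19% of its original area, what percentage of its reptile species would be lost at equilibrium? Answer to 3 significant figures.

37.8%

z = ln(91/25) / ln(1186000/12910) = 1.2920 / 4.5203 = 0.2858
S_new/S_old = (A_new/A_old)^z = 0.19^0.2858 = exp(0.2858 × -1.6607) = 0.6221
Fraction lost = 1 − 0.6221 = 0.3779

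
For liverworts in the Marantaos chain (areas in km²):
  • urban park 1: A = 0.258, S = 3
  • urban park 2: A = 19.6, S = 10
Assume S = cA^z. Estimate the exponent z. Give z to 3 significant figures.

0.278

Taking logs: ln S = ln c + z ln A, so z = (ln S₂ − ln S₁)/(ln A₂ − ln A₁).
z = ln(10/3) / ln(19.6/0.258) = ln(3.333) / ln(75.97) = 1.2040 / 4.3303 = 0.2780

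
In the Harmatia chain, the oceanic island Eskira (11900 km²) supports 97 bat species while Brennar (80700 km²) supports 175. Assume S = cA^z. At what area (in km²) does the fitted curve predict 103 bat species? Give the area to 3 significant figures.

14500 km²

z = ln(175/97) / ln(80700/11900) = 0.5901 / 1.9142 = 0.3083
c = 97 / 11900^0.3083 = 97 / 18.04 = 5.376
A = (103/5.376)^(1/0.3083) ⇒ ln A = ln(19.16)/0.3083 = 9.5790
A = e^9.5790 ≈ 14458 km²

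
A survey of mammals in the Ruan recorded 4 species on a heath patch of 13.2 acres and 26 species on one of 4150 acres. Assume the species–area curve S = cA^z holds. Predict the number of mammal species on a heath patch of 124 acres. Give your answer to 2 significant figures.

z = ln(26/4) / ln(4150/13.2) = 1.8718 / 5.7506 = 0.3255
c = 4 / 13.2^0.3255 = 4 / 2.316 = 1.727
S₃ = 1.727 × 124^0.3255 = 1.727 × 4.802 ≈ 8.293

8.3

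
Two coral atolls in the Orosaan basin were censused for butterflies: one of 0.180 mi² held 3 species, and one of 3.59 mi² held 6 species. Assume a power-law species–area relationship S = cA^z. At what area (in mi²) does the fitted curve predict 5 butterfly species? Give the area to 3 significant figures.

1.63 mi²

z = ln(6/3) / ln(3.59/0.18) = 0.6931 / 2.9930 = 0.2316
c = 3 / 0.18^0.2316 = 3 / 0.6722 = 4.463
A = (5/4.463)^(1/0.2316) ⇒ ln A = ln(1.12)/0.2316 = 0.4909
A = e^0.4909 ≈ 1.634 mi²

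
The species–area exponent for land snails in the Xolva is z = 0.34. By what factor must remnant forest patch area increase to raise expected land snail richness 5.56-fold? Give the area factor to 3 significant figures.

(A₂/A₁)^0.34 = 5.56, so A₂/A₁ = 5.56^(1/0.34) = 5.56^2.941
ln(A₂/A₁) = ln 5.56 / 0.34 = 1.7156 / 0.34 = 5.0459
A₂/A₁ = e^5.0459 ≈ 155.4

155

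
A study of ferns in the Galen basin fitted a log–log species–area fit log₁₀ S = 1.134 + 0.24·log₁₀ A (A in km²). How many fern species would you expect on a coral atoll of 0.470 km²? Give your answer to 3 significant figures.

11.4

S = 13.61 × 0.47^0.24
ln S = ln 13.61 + 0.24 × ln 0.47 = 2.6111 + 0.24 × -0.7550 = 2.4299
S = e^2.4299 ≈ 11.36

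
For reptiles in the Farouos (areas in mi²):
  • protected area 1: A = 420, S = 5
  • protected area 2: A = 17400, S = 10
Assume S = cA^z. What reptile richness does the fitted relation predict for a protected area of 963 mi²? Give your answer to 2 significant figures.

5.8

z = ln(10/5) / ln(17400/420) = 0.6931 / 3.7240 = 0.1861
c = 5 / 420^0.1861 = 5 / 3.078 = 1.624
S₃ = 1.624 × 963^0.1861 = 1.624 × 3.592 ≈ 5.835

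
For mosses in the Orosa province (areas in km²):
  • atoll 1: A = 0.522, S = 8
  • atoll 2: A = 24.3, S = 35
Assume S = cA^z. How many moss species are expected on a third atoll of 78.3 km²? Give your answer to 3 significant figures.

54.9

z = ln(35/8) / ln(24.3/0.522) = 1.4759 / 3.8406 = 0.3843
c = 8 / 0.522^0.3843 = 8 / 0.7789 = 10.27
S₃ = 10.27 × 78.3^0.3843 = 10.27 × 5.343 ≈ 54.87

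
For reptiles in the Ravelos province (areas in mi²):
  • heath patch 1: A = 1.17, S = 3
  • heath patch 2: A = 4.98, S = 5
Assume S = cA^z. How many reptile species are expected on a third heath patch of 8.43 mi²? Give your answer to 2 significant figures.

z = ln(5/3) / ln(4.98/1.17) = 0.5108 / 1.4484 = 0.3527
c = 3 / 1.17^0.3527 = 3 / 1.057 = 2.838
S₃ = 2.838 × 8.43^0.3527 = 2.838 × 2.121 ≈ 6.02

6.0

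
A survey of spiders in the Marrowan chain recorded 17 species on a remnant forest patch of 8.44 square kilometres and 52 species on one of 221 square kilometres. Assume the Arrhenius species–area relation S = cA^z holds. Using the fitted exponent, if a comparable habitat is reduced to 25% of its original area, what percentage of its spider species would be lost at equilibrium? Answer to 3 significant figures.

37.8%

z = ln(52/17) / ln(221/8.44) = 1.1180 / 3.2652 = 0.3424
S_new/S_old = (A_new/A_old)^z = 0.25^0.3424 = exp(0.3424 × -1.3863) = 0.6221
Fraction lost = 1 − 0.6221 = 0.3779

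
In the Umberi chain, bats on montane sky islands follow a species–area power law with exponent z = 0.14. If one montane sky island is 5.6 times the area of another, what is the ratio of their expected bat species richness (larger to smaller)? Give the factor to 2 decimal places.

1.27

S₂/S₁ = (A₂/A₁)^z = 5.6^0.14
ln(S₂/S₁) = 0.14 × ln 5.6 = 0.14 × 1.7228 = 0.2412
S₂/S₁ = e^0.2412 ≈ 1.273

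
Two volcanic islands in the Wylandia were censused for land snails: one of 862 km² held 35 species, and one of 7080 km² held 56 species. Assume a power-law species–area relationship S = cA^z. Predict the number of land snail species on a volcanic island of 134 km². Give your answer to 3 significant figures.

23.1

z = ln(56/35) / ln(7080/862) = 0.4700 / 2.1058 = 0.2232
c = 35 / 862^0.2232 = 35 / 4.521 = 7.742
S₃ = 7.742 × 134^0.2232 = 7.742 × 2.984 ≈ 23.1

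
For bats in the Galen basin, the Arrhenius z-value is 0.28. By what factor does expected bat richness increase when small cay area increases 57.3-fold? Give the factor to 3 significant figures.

3.11

S₂/S₁ = (A₂/A₁)^z = 57.3^0.28
ln(S₂/S₁) = 0.28 × ln 57.3 = 0.28 × 4.0483 = 1.1335
S₂/S₁ = e^1.1335 ≈ 3.107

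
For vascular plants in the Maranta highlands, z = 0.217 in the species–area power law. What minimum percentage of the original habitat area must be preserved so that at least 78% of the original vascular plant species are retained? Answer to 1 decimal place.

31.8%

Need (A_new/A_old)^0.217 = 0.78, so A_new/A_old = 0.78^(1/0.217) = 0.78^4.608
ln(A_new/A_old) = ln 0.78 / 0.217 = -0.2485 / 0.217 = -1.1450
A_new/A_old = e^-1.1450 ≈ 0.3182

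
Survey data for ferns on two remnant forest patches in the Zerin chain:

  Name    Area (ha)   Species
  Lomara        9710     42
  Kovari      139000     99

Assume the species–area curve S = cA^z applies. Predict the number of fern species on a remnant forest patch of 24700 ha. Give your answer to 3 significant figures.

56.7

z = ln(99/42) / ln(139000/9710) = 0.8575 / 2.6613 = 0.3222
c = 42 / 9710^0.3222 = 42 / 19.26 = 2.181
S₃ = 2.181 × 24700^0.3222 = 2.181 × 26.02 ≈ 56.74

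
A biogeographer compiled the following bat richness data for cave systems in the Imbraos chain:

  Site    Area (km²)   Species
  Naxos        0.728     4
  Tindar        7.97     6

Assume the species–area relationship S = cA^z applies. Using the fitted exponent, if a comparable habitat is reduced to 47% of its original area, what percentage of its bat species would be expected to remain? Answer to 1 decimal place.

z = ln(6/4) / ln(7.97/0.728) = 0.4055 / 2.3931 = 0.1694
S_new/S_old = (A_new/A_old)^z = 0.47^0.1694 = exp(0.1694 × -0.7550) = 0.8799

88.0%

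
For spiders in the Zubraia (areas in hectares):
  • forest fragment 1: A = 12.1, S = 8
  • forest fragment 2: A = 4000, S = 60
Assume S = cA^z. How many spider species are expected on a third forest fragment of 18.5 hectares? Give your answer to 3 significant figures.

z = ln(60/8) / ln(4000/12.1) = 2.0149 / 5.8008 = 0.3473
c = 8 / 12.1^0.3473 = 8 / 2.377 = 3.365
S₃ = 3.365 × 18.5^0.3473 = 3.365 × 2.755 ≈ 9.271

9.27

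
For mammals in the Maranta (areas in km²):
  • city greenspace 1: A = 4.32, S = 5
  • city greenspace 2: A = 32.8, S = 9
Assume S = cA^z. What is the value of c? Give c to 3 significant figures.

z = ln(S₂/S₁) / ln(A₂/A₁) = ln(9/5) / ln(32.8/4.32) = 0.5878 / 2.0272 = 0.2900
c = S₁ / A₁^z = 5 / 4.32^0.2900 = 5 / 1.528 = 3.271

3.27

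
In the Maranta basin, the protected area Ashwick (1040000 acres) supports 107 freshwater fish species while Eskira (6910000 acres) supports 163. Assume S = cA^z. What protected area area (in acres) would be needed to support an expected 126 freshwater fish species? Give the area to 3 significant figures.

z = ln(163/107) / ln(6910000/1040000) = 0.4209 / 1.8937 = 0.2223
c = 107 / 1040000^0.2223 = 107 / 21.75 = 4.92
A = (126/4.92)^(1/0.2223) ⇒ ln A = ln(25.61)/0.2223 = 14.5901
A = e^14.5901 ≈ 2169736 acres

2170000 acres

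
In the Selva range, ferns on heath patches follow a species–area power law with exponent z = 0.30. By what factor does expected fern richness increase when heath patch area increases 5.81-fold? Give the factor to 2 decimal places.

S₂/S₁ = (A₂/A₁)^z = 5.81^0.3
ln(S₂/S₁) = 0.3 × ln 5.81 = 0.3 × 1.7596 = 0.5279
S₂/S₁ = e^0.5279 ≈ 1.695

1.70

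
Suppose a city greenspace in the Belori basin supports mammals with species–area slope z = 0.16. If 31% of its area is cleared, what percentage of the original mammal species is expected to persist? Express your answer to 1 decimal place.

94.2%

S_new/S_old = (A_new/A_old)^z = 0.69^0.16
= exp(0.16 × ln 0.69) = exp(0.16 × -0.3711) = exp(-0.0594) ≈ 0.9424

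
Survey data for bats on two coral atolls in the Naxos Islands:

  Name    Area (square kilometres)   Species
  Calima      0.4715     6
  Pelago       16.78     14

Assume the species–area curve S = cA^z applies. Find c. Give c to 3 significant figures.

z = ln(S₂/S₁) / ln(A₂/A₁) = ln(14/6) / ln(16.78/0.4715) = 0.8473 / 3.5720 = 0.2372
c = S₁ / A₁^z = 6 / 0.4715^0.2372 = 6 / 0.8367 = 7.171

7.17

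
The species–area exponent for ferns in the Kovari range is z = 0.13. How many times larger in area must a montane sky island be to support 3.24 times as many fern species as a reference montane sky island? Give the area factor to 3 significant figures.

8460

(A₂/A₁)^0.13 = 3.24, so A₂/A₁ = 3.24^(1/0.13) = 3.24^7.692
ln(A₂/A₁) = ln 3.24 / 0.13 = 1.1756 / 0.13 = 9.0429
A₂/A₁ = e^9.0429 ≈ 8458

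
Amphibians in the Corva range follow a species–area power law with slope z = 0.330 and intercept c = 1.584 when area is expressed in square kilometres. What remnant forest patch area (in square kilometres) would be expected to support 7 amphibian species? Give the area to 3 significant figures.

7 = 1.584 × A^0.33  ⇒  A^0.33 = 7/1.584 = 4.419
ln A = ln(4.419) / 0.33 = 1.4860 / 0.33 = 4.5029
A = e^4.5029 ≈ 90.28 square kilometres

90.3 square kilometres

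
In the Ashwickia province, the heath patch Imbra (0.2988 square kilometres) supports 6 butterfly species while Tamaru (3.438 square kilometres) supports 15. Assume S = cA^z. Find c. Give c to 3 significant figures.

9.44

z = ln(S₂/S₁) / ln(A₂/A₁) = ln(15/6) / ln(3.438/0.2988) = 0.9163 / 2.4429 = 0.3751
c = S₁ / A₁^z = 6 / 0.2988^0.3751 = 6 / 0.6357 = 9.439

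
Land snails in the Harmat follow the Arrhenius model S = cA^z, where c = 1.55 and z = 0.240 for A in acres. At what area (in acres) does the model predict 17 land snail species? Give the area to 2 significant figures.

17 = 1.55 × A^0.24  ⇒  A^0.24 = 17/1.55 = 10.97
ln A = ln(10.97) / 0.24 = 2.3950 / 0.24 = 9.9790
A = e^9.9790 ≈ 21569 acres

22000 acres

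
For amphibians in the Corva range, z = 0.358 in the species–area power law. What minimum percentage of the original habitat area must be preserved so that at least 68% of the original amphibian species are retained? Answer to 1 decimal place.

34.1%

Need (A_new/A_old)^0.358 = 0.68, so A_new/A_old = 0.68^(1/0.358) = 0.68^2.793
ln(A_new/A_old) = ln 0.68 / 0.358 = -0.3857 / 0.358 = -1.0773
A_new/A_old = e^-1.0773 ≈ 0.3405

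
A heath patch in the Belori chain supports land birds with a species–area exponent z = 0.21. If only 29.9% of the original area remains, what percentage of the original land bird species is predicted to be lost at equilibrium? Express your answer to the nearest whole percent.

22%

S_new/S_old = (A_new/A_old)^z = 0.299^0.21
= exp(0.21 × ln 0.299) = exp(0.21 × -1.2073) = exp(-0.2535) ≈ 0.7761
Fraction lost = 1 − 0.7761 = 0.2239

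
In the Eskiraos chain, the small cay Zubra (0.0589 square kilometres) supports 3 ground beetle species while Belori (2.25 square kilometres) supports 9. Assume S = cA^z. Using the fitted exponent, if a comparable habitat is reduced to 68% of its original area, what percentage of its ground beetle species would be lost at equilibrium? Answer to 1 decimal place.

z = ln(9/3) / ln(2.25/0.0589) = 1.0986 / 3.6428 = 0.3016
S_new/S_old = (A_new/A_old)^z = 0.68^0.3016 = exp(0.3016 × -0.3857) = 0.8902
Fraction lost = 1 − 0.8902 = 0.1098

11.0%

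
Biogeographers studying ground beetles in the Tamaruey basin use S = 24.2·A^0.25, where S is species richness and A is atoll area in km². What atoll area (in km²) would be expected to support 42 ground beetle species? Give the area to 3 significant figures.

9.07 km²

42 = 24.2 × A^0.25  ⇒  A^0.25 = 42/24.2 = 1.736
ln A = ln(1.736) / 0.25 = 0.5513 / 0.25 = 2.2053
A = e^2.2053 ≈ 9.073 km²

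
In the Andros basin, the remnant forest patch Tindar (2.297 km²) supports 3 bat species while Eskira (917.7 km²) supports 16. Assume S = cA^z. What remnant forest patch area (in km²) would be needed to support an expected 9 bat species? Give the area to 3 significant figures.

117 km²

z = ln(16/3) / ln(917.7/2.297) = 1.6740 / 5.9903 = 0.2794
c = 3 / 2.297^0.2794 = 3 / 1.262 = 2.378
A = (9/2.378)^(1/0.2794) ⇒ ln A = ln(3.785)/0.2794 = 4.7629
A = e^4.7629 ≈ 117.1 km²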